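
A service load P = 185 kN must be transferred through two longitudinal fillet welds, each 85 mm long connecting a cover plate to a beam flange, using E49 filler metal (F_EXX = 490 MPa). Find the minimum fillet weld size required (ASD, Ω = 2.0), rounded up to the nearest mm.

Total weld length L = 170 mm.
Required throat t_e = P × Ω / (0.6 F_EXX × L) = 185 × 2.0 / (0.6 × 490 × 170 × 10⁻³) = 7.403 mm.
Required leg w = t_e / 0.707 = 10.47 mm → use 11 mm.

w = 11 mm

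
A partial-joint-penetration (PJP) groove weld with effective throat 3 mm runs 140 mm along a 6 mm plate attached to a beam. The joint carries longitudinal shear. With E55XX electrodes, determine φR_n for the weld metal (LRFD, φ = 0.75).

φR_n ≈ 104 kN

E55XX → F_EXX = 550 MPa.
Effective throat (given) t_e = 3 mm.
A_we = 3 × 140 = 420 mm².
F_nw = 0.6 F_EXX = 330 MPa.
φR_n = 0.75 × 330 × 420 × 10⁻³ = 103.9 kN.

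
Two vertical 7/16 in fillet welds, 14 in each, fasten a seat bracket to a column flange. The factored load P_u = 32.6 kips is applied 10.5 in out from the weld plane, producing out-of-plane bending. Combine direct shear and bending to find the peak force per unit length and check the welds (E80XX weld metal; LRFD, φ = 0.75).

f_max ≈ 5.37 kip/in; adequate

E80XX → F_EXX = 80 ksi.
L_w = 2 × 14 = 28 in; section modulus (unit throat) S = 2 × L²/6 = 65.33 in².
Direct shear f_v = P/L_w = 32.6/28 = 1.164 kip/in.
Moment M = P × e = 32.6 × 10.5 = 342.3 kip·in; bending f_b = M/S = 5.239 kip/in.
f_max = √(f_v² + f_b²) = √(1.164² + 5.239²) = 5.367 kip/in.
φr_n = 0.75 × 0.6 × 80 × (0.707 × 0.4375) = 11.14 kip/in → adequate.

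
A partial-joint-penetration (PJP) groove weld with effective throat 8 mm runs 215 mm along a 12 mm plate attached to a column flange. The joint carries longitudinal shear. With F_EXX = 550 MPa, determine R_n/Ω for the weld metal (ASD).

R_n/Ω ≈ 284 kN

Effective throat (given) t_e = 8 mm.
A_we = 8 × 215 = 1720 mm².
F_nw = 0.6 F_EXX = 330 MPa.
R_n/Ω = (330 × 1720) / 2.0 × 10⁻³ = 283.8 kN.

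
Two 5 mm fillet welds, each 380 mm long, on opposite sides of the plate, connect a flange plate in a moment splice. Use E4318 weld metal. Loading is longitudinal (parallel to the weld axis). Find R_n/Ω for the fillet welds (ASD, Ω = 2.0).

E43XX → F_EXX = 430 MPa.
Effective throat t_e = 0.707 × 5 = 3.535 mm.
Total length L = 760 mm; A_we = 3.535 × 760 = 2687 mm².
F_nw = 0.6 F_EXX = 0.6 × 430 = 258 MPa.
R_n = 258 × 2687 × 10⁻³ = 693.1 kN; R_n/Ω = 693.1/2.0 = 346.6 kN.

R_n/Ω ≈ 347 kN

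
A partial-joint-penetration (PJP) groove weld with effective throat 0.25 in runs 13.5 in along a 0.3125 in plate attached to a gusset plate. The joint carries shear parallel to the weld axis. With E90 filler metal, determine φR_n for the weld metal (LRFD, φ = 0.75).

φR_n ≈ 137 kips

E90XX → F_EXX = 90 ksi.
Effective throat (given) t_e = 0.25 in.
A_we = 0.25 × 13.5 = 3.375 in².
F_nw = 0.6 F_EXX = 54 ksi.
φR_n = 0.75 × 54 × 3.375 = 136.7 kips.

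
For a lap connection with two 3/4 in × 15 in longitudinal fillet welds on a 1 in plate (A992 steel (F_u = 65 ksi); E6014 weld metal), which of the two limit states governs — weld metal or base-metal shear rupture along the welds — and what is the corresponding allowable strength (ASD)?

R_n/Ω ≈ 286 kip (weld metal governs)

E60XX → F_EXX = 60 ksi.
t_e = 0.707 × 0.75 = 0.5302 in; L = 30 in.
Weld metal: R_n/Ω = (1/2.0) × 0.6 × 60 × 0.5302 × 30 = 286.3 kip.
Base metal (shear rupture): R_n/Ω = (1/2.0) × 0.6 × 65 × 1 × 30 = 585 kip.
Governing: weld metal.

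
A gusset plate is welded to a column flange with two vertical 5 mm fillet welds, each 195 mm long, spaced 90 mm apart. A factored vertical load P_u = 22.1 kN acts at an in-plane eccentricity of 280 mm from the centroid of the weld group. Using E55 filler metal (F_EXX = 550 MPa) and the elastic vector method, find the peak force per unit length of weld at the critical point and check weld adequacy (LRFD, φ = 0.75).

f_max ≈ 356 N/mm; adequate

Total weld length L_w = 390 mm. Treat welds as unit-width lines.
Polar moment about centroid: J = 2[d³/12 + d(b/2)²] = 2[195³/12 + 195×45²] = 2026000 mm³.
Direct shear f_v = P/L_w = 22.1×10³ / 390 = 56.67 N/mm (vertical).
Torsion M = P·e = 22.1×10³ × 280 = 6188000 N·mm.
Critical point at (x, y) = (45, 97.5) from centroid. f_tx = M·y/J = 297.9 N/mm; f_ty = M·x/J = 137.5 N/mm.
Resultant f_max = √[f_tx² + (f_v + f_ty)²] = √[297.9² + (56.67 + 137.5)²] = 355.5 N/mm.
Capacity per unit length: φr_n = 0.75 × 0.6 × 550 × (0.707 × 5) = 874.9 N/mm.
355.5 ≤ 874.9 → adequate.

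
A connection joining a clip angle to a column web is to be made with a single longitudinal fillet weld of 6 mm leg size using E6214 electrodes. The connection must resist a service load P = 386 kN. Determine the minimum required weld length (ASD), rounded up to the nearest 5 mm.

E62XX → F_EXX = 620 MPa.
Throat t_e = 0.707 × 6 = 4.242 mm.
r_n/Ω = (0.6 × 620 × 4.242) / 2.0 = 789 N/mm = 0.789 kN/mm.
L_req = P / (r_n/Ω) = 386 / 0.789 = 489.2 mm total.
Round up → use L = 490 mm.

L = 490 mm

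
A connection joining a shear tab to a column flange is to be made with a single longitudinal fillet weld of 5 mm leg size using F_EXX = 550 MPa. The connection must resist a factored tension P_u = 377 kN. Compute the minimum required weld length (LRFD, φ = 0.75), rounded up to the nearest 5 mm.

Throat t_e = 0.707 × 5 = 3.535 mm.
φr_n = 0.75 × 0.6 × 550 × 3.535 × 10⁻³ = 0.8749 kN/mm.
L_req = P_u / φr_n = 377 / 0.8749 = 430.9 mm total.
Round up → use L = 435 mm.

L = 435 mm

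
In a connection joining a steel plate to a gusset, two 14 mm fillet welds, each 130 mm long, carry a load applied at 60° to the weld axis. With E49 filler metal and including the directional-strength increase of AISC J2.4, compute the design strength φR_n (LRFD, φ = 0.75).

φR_n ≈ 796 kN

E49XX → F_EXX = 490 MPa.
t_e = 0.707 × 14 = 9.898 mm; A_we = 9.898 × 260 = 2573 mm².
Directional factor: 1.0 + 0.5 sin^1.5(60°) = 1.403.
F_nw = 0.6 × 490 × 1.403 = 412.5 MPa.
φR_n = 0.75 × 412.5 × 2573 × 10⁻³ = 796.1 kN.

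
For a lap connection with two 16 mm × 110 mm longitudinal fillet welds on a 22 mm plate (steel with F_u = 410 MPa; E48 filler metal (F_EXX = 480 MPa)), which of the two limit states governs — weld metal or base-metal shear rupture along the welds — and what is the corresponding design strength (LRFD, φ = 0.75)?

φR_n ≈ 538 kN (weld metal governs)

t_e = 0.707 × 16 = 11.31 mm; L = 220 mm.
Weld metal: φR_n = 0.75 × 0.6 × 480 × 11.31 × 220 × 10⁻³ = 537.5 kN.
Base metal (shear rupture): φR_n = 0.75 × 0.6 × 410 × 22 × 220 × 10⁻³ = 893 kN.
Governing: weld metal.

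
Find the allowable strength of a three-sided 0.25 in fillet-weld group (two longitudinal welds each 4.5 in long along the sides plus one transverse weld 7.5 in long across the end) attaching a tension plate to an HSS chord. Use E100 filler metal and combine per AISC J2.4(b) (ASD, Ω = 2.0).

R_n/Ω ≈ 100 kips

E100XX → F_EXX = 100 ksi.
t_e = 0.707 × 0.25 = 0.1767 in.
R_nwl = 0.6 × 100 × 0.1767 × 9 = 95.44 kips (longitudinal, 2 welds).
R_nwt = 0.6 × 100 × 0.1767 × 7.5 = 79.54 kips (transverse, base value).
(i) R_nwl + R_nwt = 175 kips; (ii) 0.85 R_nwl + 1.5 R_nwt = 200.4 kips.
R_n = max = 200.4 kips [governs: (ii)]; R_n/Ω = 100.2 kips.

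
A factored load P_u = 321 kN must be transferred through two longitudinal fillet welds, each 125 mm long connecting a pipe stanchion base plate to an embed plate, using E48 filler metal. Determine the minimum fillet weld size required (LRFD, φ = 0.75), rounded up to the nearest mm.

E48XX → F_EXX = 480 MPa.
Total weld length L = 250 mm.
Required throat t_e = P_u / (φ × 0.6 F_EXX × L) = 321 / (0.75 × 0.6 × 480 × 250 × 10⁻³) = 5.944 mm.
Required leg w = t_e / 0.707 = 8.408 mm → use 9 mm.

w = 9 mm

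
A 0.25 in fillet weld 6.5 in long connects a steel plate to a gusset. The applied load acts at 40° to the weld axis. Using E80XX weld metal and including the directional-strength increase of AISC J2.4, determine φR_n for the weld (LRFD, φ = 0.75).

φR_n ≈ 52 kips

E80XX → F_EXX = 80 ksi.
t_e = 0.707 × 0.25 = 0.1767 in; A_we = 0.1767 × 6.5 = 1.149 in².
Directional factor: 1.0 + 0.5 sin^1.5(40°) = 1.258.
F_nw = 0.6 × 80 × 1.258 = 60.37 ksi.
φR_n = 0.75 × 60.37 × 1.149 = 52.02 kips.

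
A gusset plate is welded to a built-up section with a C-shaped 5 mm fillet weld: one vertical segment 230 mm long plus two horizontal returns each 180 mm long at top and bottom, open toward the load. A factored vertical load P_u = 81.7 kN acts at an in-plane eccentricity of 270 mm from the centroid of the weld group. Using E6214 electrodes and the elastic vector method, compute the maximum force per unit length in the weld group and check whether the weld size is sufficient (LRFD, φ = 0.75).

f_max ≈ 585 N/mm; adequate

E62XX → F_EXX = 620 MPa.
Total weld length L_w = 590 mm. Treat welds as unit-width lines.
Centroid: x̄ = 2×180×90 / 590 = 54.92 mm from the vertical weld.
Polar moment about centroid: J = I_x + I_y = [230³/12 + 2×180×115²] + [230×54.92² + 2(180³/12 + 180×35.08²)] = 7884000 mm³.
Direct shear f_v = P/L_w = 81.7×10³ / 590 = 138.5 N/mm (vertical).
Torsion M = P·e = 81.7×10³ × 270 = 22059000 N·mm.
Critical point at (x, y) = (125.1, 115) from centroid. f_tx = M·y/J = 321.8 N/mm; f_ty = M·x/J = 350 N/mm.
Resultant f_max = √[f_tx² + (f_v + f_ty)²] = √[321.8² + (138.5 + 350)²] = 584.9 N/mm.
Capacity per unit length: φr_n = 0.75 × 0.6 × 620 × (0.707 × 5) = 986.3 N/mm.
584.9 ≤ 986.3 → adequate.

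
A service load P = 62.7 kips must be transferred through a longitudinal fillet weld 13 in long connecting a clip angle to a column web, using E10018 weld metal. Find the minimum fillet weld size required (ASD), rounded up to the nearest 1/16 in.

E100XX → F_EXX = 100 ksi.
Total weld length L = 13 in.
Required throat t_e = P × Ω / (0.6 F_EXX × L) = 62.7 × 2.0 / (0.6 × 100 × 13) = 0.1608 in.
Required leg w = t_e / 0.707 = 0.2274 in → use 1/4 in.

w = 1/4 in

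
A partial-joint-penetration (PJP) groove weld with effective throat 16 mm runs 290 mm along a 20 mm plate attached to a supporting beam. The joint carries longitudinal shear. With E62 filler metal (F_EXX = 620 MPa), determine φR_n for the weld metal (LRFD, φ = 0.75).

Effective throat (given) t_e = 16 mm.
A_we = 16 × 290 = 4640 mm².
F_nw = 0.6 F_EXX = 372 MPa.
φR_n = 0.75 × 372 × 4640 × 10⁻³ = 1295 kN.

φR_n ≈ 1290 kN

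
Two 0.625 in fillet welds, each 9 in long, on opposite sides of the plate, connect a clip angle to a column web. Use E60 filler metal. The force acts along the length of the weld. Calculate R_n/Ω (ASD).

R_n/Ω ≈ 143 kips

E60XX → F_EXX = 60 ksi.
Effective throat t_e = 0.707 × 0.625 = 0.4419 in.
Total length L = 18 in; A_we = 0.4419 × 18 = 7.954 in².
F_nw = 0.6 F_EXX = 0.6 × 60 = 36 ksi.
R_n = 36 × 7.954 = 286.3 kips; R_n/Ω = 286.3/2.0 = 143.2 kips.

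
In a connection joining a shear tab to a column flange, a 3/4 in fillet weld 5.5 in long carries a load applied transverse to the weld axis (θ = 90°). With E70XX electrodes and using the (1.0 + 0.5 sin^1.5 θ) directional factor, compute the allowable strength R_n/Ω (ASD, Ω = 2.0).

E70XX → F_EXX = 70 ksi.
t_e = 0.707 × 0.75 = 0.5302 in; A_we = 0.5302 × 5.5 = 2.916 in².
Directional factor: 1.0 + 0.5 sin^1.5(90°) = 1.5.
F_nw = 0.6 × 70 × 1.5 = 63 ksi.
R_n/Ω = (63 × 2.916) / 2.0 = 91.87 kip.

R_n/Ω ≈ 91.9 kip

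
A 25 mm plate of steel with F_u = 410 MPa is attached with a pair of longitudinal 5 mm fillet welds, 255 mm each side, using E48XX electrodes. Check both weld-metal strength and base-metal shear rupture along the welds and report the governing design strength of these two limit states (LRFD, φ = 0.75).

φR_n ≈ 389 kN (weld metal governs)

E48XX → F_EXX = 480 MPa.
t_e = 0.707 × 5 = 3.535 mm; L = 510 mm.
Weld metal: φR_n = 0.75 × 0.6 × 480 × 3.535 × 510 × 10⁻³ = 389.4 kN.
Base metal (shear rupture): φR_n = 0.75 × 0.6 × 410 × 25 × 510 × 10⁻³ = 2352 kN.
Governing: weld metal.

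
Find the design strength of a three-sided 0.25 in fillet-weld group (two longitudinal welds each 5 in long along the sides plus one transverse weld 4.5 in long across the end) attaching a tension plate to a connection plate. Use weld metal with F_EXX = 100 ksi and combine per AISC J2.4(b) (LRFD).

t_e = 0.707 × 0.25 = 0.1767 in.
R_nwl = 0.6 × 100 × 0.1767 × 10 = 106 kips (longitudinal, 2 welds).
R_nwt = 0.6 × 100 × 0.1767 × 4.5 = 47.72 kips (transverse, base value).
(i) R_nwl + R_nwt = 153.8 kips; (ii) 0.85 R_nwl + 1.5 R_nwt = 161.7 kips.
R_n = max = 161.7 kips [governs: (ii)]; φR_n = 121.3 kips.

φR_n ≈ 121 kips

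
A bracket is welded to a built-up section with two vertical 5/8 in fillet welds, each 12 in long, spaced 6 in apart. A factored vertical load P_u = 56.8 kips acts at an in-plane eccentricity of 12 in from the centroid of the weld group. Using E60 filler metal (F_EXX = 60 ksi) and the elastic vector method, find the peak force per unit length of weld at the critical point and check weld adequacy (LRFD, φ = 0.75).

Total weld length L_w = 24 in. Treat welds as unit-width lines.
Polar moment about centroid: J = 2[d³/12 + d(b/2)²] = 2[12³/12 + 12×3²] = 504 in³.
Direct shear f_v = P/L_w = 56.8 / 24 = 2.367 kip/in (vertical).
Torsion M = P·e = 56.8 × 12 = 681.6 kip·in.
Critical point at (x, y) = (3, 6) from centroid. f_tx = M·y/J = 8.114 kip/in; f_ty = M·x/J = 4.057 kip/in.
Resultant f_max = √[f_tx² + (f_v + f_ty)²] = √[8.114² + (2.367 + 4.057)²] = 10.35 kip/in.
Capacity per unit length: φr_n = 0.75 × 0.6 × 60 × (0.707 × 0.625) = 11.93 kip/in.
10.35 ≤ 11.93 → adequate.

f_max ≈ 10.3 kip/in; adequate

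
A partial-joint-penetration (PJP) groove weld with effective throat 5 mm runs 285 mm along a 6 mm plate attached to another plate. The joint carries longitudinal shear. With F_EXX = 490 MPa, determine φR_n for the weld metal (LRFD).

Effective throat (given) t_e = 5 mm.
A_we = 5 × 285 = 1425 mm².
F_nw = 0.6 F_EXX = 294 MPa.
φR_n = 0.75 × 294 × 1425 × 10⁻³ = 314.2 kN.

φR_n ≈ 314 kN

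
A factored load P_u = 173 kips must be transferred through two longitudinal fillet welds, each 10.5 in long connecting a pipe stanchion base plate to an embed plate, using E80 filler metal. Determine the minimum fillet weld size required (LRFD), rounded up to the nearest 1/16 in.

E80XX → F_EXX = 80 ksi.
Total weld length L = 21 in.
Required throat t_e = P_u / (φ × 0.6 F_EXX × L) = 173 / (0.75 × 0.6 × 80 × 21) = 0.2288 in.
Required leg w = t_e / 0.707 = 0.3237 in → use 3/8 in.

w = 3/8 in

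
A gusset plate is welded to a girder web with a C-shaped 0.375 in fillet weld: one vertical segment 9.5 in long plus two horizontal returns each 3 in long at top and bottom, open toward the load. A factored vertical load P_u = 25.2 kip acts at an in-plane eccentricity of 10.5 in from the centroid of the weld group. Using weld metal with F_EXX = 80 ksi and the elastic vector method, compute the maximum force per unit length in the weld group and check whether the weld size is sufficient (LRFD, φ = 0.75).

Total weld length L_w = 15.5 in. Treat welds as unit-width lines.
Centroid: x̄ = 2×3×1.5 / 15.5 = 0.5806 in from the vertical weld.
Polar moment about centroid: J = I_x + I_y = [9.5³/12 + 2×3×4.75²] + [9.5×0.5806² + 2(3³/12 + 3×0.9194²)] = 219.6 in³.
Direct shear f_v = P/L_w = 25.2 / 15.5 = 1.626 kip/in (vertical).
Torsion M = P·e = 25.2 × 10.5 = 264.6 kip·in.
Critical point at (x, y) = (2.419, 4.75) from centroid. f_tx = M·y/J = 5.723 kip/in; f_ty = M·x/J = 2.915 kip/in.
Resultant f_max = √[f_tx² + (f_v + f_ty)²] = √[5.723² + (1.626 + 2.915)²] = 7.306 kip/in.
Capacity per unit length: φr_n = 0.75 × 0.6 × 80 × (0.707 × 0.375) = 9.544 kip/in.
7.306 ≤ 9.544 → adequate.

f_max ≈ 7.31 kip/in; adequate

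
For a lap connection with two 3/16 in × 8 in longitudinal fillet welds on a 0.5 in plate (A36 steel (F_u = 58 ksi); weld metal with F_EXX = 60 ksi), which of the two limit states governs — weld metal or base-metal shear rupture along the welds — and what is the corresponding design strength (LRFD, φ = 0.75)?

φR_n ≈ 57.3 kips (weld metal governs)

t_e = 0.707 × 0.1875 = 0.1326 in; L = 16 in.
Weld metal: φR_n = 0.75 × 0.6 × 60 × 0.1326 × 16 = 57.27 kips.
Base metal (shear rupture): φR_n = 0.75 × 0.6 × 58 × 0.5 × 16 = 208.8 kips.
Governing: weld metal.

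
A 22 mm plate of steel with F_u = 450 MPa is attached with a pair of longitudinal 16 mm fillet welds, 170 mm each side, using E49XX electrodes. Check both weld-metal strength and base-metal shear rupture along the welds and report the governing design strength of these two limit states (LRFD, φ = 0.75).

φR_n ≈ 848 kN (weld metal governs)

E49XX → F_EXX = 490 MPa.
t_e = 0.707 × 16 = 11.31 mm; L = 340 mm.
Weld metal: φR_n = 0.75 × 0.6 × 490 × 11.31 × 340 × 10⁻³ = 848.1 kN.
Base metal (shear rupture): φR_n = 0.75 × 0.6 × 450 × 22 × 340 × 10⁻³ = 1515 kN.
Governing: weld metal.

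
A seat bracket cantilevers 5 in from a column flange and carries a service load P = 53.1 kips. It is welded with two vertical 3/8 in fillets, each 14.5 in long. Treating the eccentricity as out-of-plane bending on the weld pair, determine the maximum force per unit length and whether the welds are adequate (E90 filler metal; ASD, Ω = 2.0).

E90XX → F_EXX = 90 ksi.
L_w = 2 × 14.5 = 29 in; section modulus (unit throat) S = 2 × L²/6 = 70.08 in².
Direct shear f_v = P/L_w = 53.1/29 = 1.831 kip/in.
Moment M = P × e = 53.1 × 5 = 265.5 kip·in; bending f_b = M/S = 3.788 kip/in.
f_max = √(f_v² + f_b²) = √(1.831² + 3.788²) = 4.208 kip/in.
r_n/Ω = (1/2.0) × 0.6 × 90 × (0.707 × 0.375) = 7.158 kip/in → adequate.

f_max ≈ 4.21 kip/in; adequate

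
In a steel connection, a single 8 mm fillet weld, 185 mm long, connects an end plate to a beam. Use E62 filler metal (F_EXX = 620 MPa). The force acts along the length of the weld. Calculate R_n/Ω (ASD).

Effective throat t_e = 0.707 × 8 = 5.656 mm.
Total length L = 185 mm; A_we = 5.656 × 185 = 1046 mm².
F_nw = 0.6 F_EXX = 0.6 × 620 = 372 MPa.
R_n = 372 × 1046 × 10⁻³ = 389.2 kN; R_n/Ω = 389.2/2.0 = 194.6 kN.

R_n/Ω ≈ 195 kN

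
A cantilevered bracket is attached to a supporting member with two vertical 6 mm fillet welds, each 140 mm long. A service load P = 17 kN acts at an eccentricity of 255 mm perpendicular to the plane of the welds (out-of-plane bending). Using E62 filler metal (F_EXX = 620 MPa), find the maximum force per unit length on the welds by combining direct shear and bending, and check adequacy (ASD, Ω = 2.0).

f_max ≈ 666 N/mm; adequate

L_w = 2 × 140 = 280 mm; section modulus (unit throat) S = 2 × L²/6 = 6533 mm².
Direct shear f_v = P/L_w = 17×10³/280 = 60.71 N/mm.
Moment M = P × e = 17×10³ × 255 = 4335000 N·mm; bending f_b = M/S = 663.5 N/mm.
f_max = √(f_v² + f_b²) = √(60.71² + 663.5²) = 666.3 N/mm.
r_n/Ω = (1/2.0) × 0.6 × 620 × (0.707 × 6) = 789 N/mm → adequate.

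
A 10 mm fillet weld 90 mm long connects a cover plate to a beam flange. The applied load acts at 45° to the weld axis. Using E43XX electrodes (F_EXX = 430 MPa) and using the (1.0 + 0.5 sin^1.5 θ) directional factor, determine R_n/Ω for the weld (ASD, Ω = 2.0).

t_e = 0.707 × 10 = 7.07 mm; A_we = 7.07 × 90 = 636.3 mm².
Directional factor: 1.0 + 0.5 sin^1.5(45°) = 1.297.
F_nw = 0.6 × 430 × 1.297 = 334.7 MPa.
R_n/Ω = (334.7 × 636.3) / 2.0 × 10⁻³ = 106.5 kN.

R_n/Ω ≈ 106 kN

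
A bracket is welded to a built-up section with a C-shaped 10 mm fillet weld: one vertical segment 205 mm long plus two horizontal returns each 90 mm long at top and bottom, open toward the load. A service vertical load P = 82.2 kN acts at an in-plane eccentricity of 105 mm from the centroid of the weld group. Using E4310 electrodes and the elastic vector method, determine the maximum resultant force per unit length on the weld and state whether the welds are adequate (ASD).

E43XX → F_EXX = 430 MPa.
Total weld length L_w = 385 mm. Treat welds as unit-width lines.
Centroid: x̄ = 2×90×45 / 385 = 21.04 mm from the vertical weld.
Polar moment about centroid: J = I_x + I_y = [205³/12 + 2×90×102.5²] + [205×21.04² + 2(90³/12 + 90×23.96²)] = 2925000 mm³.
Direct shear f_v = P/L_w = 82.2×10³ / 385 = 213.5 N/mm (vertical).
Torsion M = P·e = 82.2×10³ × 105 = 8631000 N·mm.
Critical point at (x, y) = (68.96, 102.5) from centroid. f_tx = M·y/J = 302.5 N/mm; f_ty = M·x/J = 203.5 N/mm.
Resultant f_max = √[f_tx² + (f_v + f_ty)²] = √[302.5² + (213.5 + 203.5)²] = 515.2 N/mm.
Capacity per unit length: r_n/Ω = (1/2.0) × 0.6 × 430 × (0.707 × 10) = 912 N/mm.
515.2 ≤ 912 → adequate.

f_max ≈ 515 N/mm; adequate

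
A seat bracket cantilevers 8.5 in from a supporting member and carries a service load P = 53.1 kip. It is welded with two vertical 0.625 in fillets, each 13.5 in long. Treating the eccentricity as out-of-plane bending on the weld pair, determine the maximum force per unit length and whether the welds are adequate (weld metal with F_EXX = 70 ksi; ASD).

f_max ≈ 7.69 kip/in; adequate

L_w = 2 × 13.5 = 27 in; section modulus (unit throat) S = 2 × L²/6 = 60.75 in².
Direct shear f_v = P/L_w = 53.1/27 = 1.967 kip/in.
Moment M = P × e = 53.1 × 8.5 = 451.35 kip·in; bending f_b = M/S = 7.43 kip/in.
f_max = √(f_v² + f_b²) = √(1.967² + 7.43²) = 7.686 kip/in.
r_n/Ω = (1/2.0) × 0.6 × 70 × (0.707 × 0.625) = 9.279 kip/in → adequate.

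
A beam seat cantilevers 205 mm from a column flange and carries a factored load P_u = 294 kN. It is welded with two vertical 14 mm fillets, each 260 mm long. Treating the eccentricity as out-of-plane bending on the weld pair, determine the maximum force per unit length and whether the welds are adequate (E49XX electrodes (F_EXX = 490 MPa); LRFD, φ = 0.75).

L_w = 2 × 260 = 520 mm; section modulus (unit throat) S = 2 × L²/6 = 22530 mm².
Direct shear f_v = P/L_w = 294×10³/520 = 565.4 N/mm.
Moment M = P × e = 294×10³ × 205 = 60270000 N·mm; bending f_b = M/S = 2675 N/mm.
f_max = √(f_v² + f_b²) = √(565.4² + 2675²) = 2734 N/mm.
φr_n = 0.75 × 0.6 × 490 × (0.707 × 14) = 2183 N/mm → NOT adequate.

f_max ≈ 2730 N/mm; NOT adequate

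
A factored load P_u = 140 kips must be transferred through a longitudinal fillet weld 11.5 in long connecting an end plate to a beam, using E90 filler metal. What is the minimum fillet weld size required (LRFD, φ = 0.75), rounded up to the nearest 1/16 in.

E90XX → F_EXX = 90 ksi.
Total weld length L = 11.5 in.
Required throat t_e = P_u / (φ × 0.6 F_EXX × L) = 140 / (0.75 × 0.6 × 90 × 11.5) = 0.3006 in.
Required leg w = t_e / 0.707 = 0.4252 in → use 7/16 in.

w = 7/16 in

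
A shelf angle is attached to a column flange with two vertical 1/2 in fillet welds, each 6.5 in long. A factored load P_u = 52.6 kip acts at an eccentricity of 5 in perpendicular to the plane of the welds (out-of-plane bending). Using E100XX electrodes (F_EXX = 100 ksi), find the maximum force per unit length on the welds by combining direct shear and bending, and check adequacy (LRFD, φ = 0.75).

f_max ≈ 19.1 kip/in; NOT adequate

L_w = 2 × 6.5 = 13 in; section modulus (unit throat) S = 2 × L²/6 = 14.08 in².
Direct shear f_v = P/L_w = 52.6/13 = 4.046 kip/in.
Moment M = P × e = 52.6 × 5 = 263 kip·in; bending f_b = M/S = 18.67 kip/in.
f_max = √(f_v² + f_b²) = √(4.046² + 18.67²) = 19.11 kip/in.
φr_n = 0.75 × 0.6 × 100 × (0.707 × 0.5) = 15.91 kip/in → NOT adequate.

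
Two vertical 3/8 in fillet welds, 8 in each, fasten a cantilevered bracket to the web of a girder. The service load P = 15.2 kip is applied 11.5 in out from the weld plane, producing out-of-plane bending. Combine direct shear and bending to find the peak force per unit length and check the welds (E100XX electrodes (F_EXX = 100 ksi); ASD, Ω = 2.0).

L_w = 2 × 8 = 16 in; section modulus (unit throat) S = 2 × L²/6 = 21.33 in².
Direct shear f_v = P/L_w = 15.2/16 = 0.95 kip/in.
Moment M = P × e = 15.2 × 11.5 = 174.8 kip·in; bending f_b = M/S = 8.194 kip/in.
f_max = √(f_v² + f_b²) = √(0.95² + 8.194²) = 8.249 kip/in.
r_n/Ω = (1/2.0) × 0.6 × 100 × (0.707 × 0.375) = 7.954 kip/in → NOT adequate.

f_max ≈ 8.25 kip/in; NOT adequate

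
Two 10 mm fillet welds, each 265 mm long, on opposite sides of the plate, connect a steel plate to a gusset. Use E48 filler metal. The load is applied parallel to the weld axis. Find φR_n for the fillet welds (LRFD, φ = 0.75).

E48XX → F_EXX = 480 MPa.
Effective throat t_e = 0.707 × 10 = 7.07 mm.
Total length L = 530 mm; A_we = 7.07 × 530 = 3747 mm².
F_nw = 0.6 F_EXX = 0.6 × 480 = 288 MPa.
φR_n = 0.75 × 288 × 3747 × 10⁻³ = 809.4 kN.

φR_n ≈ 809 kN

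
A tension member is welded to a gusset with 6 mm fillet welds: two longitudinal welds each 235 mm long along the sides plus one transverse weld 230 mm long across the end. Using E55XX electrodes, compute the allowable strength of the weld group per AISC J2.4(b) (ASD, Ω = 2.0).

E55XX → F_EXX = 550 MPa.
t_e = 0.707 × 6 = 4.242 mm.
R_nwl = 0.6 × 550 × 4.242 × 470 × 10⁻³ = 657.9 kN (longitudinal, 2 welds).
R_nwt = 0.6 × 550 × 4.242 × 230 × 10⁻³ = 322 kN (transverse, base value).
(i) R_nwl + R_nwt = 979.9 kN; (ii) 0.85 R_nwl + 1.5 R_nwt = 1042 kN.
R_n = max = 1042 kN [governs: (ii)]; R_n/Ω = 521.1 kN.

R_n/Ω ≈ 521 kN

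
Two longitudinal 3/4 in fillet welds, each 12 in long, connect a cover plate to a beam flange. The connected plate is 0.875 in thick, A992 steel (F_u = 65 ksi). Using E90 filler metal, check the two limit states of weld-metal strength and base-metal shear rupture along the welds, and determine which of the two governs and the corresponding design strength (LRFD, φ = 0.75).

φR_n ≈ 515 kip (weld metal governs)

E90XX → F_EXX = 90 ksi.
t_e = 0.707 × 0.75 = 0.5302 in; L = 24 in.
Weld metal: φR_n = 0.75 × 0.6 × 90 × 0.5302 × 24 = 515.4 kip.
Base metal (shear rupture): φR_n = 0.75 × 0.6 × 65 × 0.875 × 24 = 614.2 kip.
Governing: weld metal.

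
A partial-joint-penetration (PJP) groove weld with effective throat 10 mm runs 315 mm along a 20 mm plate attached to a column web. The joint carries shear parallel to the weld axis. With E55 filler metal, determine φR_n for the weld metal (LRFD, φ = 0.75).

E55XX → F_EXX = 550 MPa.
Effective throat (given) t_e = 10 mm.
A_we = 10 × 315 = 3150 mm².
F_nw = 0.6 F_EXX = 330 MPa.
φR_n = 0.75 × 330 × 3150 × 10⁻³ = 779.6 kN.

φR_n ≈ 780 kN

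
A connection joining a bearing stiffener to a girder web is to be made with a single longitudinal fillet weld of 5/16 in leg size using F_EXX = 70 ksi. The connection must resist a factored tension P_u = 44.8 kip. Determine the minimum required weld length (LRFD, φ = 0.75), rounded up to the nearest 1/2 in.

L = 6.5 in

Throat t_e = 0.707 × 0.3125 = 0.2209 in.
φr_n = 0.75 × 0.6 × 70 × 0.2209 = 6.96 kip/in.
L_req = P_u / φr_n = 44.8 / 6.96 = 6.437 in total.
Round up → use L = 6.5 in.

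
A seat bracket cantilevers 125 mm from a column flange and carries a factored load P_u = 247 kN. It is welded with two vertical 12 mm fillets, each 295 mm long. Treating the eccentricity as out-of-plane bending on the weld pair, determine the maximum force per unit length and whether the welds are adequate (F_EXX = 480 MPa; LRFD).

L_w = 2 × 295 = 590 mm; section modulus (unit throat) S = 2 × L²/6 = 29010 mm².
Direct shear f_v = P/L_w = 247×10³/590 = 418.6 N/mm.
Moment M = P × e = 247×10³ × 125 = 30875000 N·mm; bending f_b = M/S = 1064 N/mm.
f_max = √(f_v² + f_b²) = √(418.6² + 1064²) = 1144 N/mm.
φr_n = 0.75 × 0.6 × 480 × (0.707 × 12) = 1833 N/mm → adequate.

f_max ≈ 1140 N/mm; adequate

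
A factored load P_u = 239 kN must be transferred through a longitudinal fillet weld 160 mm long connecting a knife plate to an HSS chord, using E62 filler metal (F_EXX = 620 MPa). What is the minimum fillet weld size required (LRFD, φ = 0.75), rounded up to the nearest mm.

w = 8 mm

Total weld length L = 160 mm.
Required throat t_e = P_u / (φ × 0.6 F_EXX × L) = 239 / (0.75 × 0.6 × 620 × 160 × 10⁻³) = 5.354 mm.
Required leg w = t_e / 0.707 = 7.573 mm → use 8 mm.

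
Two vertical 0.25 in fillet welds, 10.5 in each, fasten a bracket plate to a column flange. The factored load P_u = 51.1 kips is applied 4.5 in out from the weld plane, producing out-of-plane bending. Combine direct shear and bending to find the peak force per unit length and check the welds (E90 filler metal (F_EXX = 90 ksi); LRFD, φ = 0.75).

L_w = 2 × 10.5 = 21 in; section modulus (unit throat) S = 2 × L²/6 = 36.75 in².
Direct shear f_v = P/L_w = 51.1/21 = 2.433 kip/in.
Moment M = P × e = 51.1 × 4.5 = 229.95 kip·in; bending f_b = M/S = 6.257 kip/in.
f_max = √(f_v² + f_b²) = √(2.433² + 6.257²) = 6.714 kip/in.
φr_n = 0.75 × 0.6 × 90 × (0.707 × 0.25) = 7.158 kip/in → adequate.

f_max ≈ 6.71 kip/in; adequate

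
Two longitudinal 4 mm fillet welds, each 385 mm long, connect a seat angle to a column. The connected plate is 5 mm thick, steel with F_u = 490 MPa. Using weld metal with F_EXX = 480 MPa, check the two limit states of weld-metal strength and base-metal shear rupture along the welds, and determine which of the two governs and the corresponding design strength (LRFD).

t_e = 0.707 × 4 = 2.828 mm; L = 770 mm.
Weld metal: φR_n = 0.75 × 0.6 × 480 × 2.828 × 770 × 10⁻³ = 470.4 kN.
Base metal (shear rupture): φR_n = 0.75 × 0.6 × 490 × 5 × 770 × 10⁻³ = 848.9 kN.
Governing: weld metal.

φR_n ≈ 470 kN (weld metal governs)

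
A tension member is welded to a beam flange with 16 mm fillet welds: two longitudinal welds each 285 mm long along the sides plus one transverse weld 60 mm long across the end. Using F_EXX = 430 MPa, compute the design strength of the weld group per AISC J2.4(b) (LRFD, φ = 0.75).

t_e = 0.707 × 16 = 11.31 mm.
R_nwl = 0.6 × 430 × 11.31 × 570 × 10⁻³ = 1664 kN (longitudinal, 2 welds).
R_nwt = 0.6 × 430 × 11.31 × 60 × 10⁻³ = 175.1 kN (transverse, base value).
(i) R_nwl + R_nwt = 1839 kN; (ii) 0.85 R_nwl + 1.5 R_nwt = 1677 kN.
R_n = max = 1839 kN [governs: (i)]; φR_n = 1379 kN.

φR_n ≈ 1380 kN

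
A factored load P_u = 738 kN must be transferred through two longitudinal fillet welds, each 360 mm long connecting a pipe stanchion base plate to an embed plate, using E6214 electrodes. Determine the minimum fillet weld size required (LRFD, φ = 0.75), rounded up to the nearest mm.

E62XX → F_EXX = 620 MPa.
Total weld length L = 720 mm.
Required throat t_e = P_u / (φ × 0.6 F_EXX × L) = 738 / (0.75 × 0.6 × 620 × 720 × 10⁻³) = 3.674 mm.
Required leg w = t_e / 0.707 = 5.196 mm → use 6 mm.

w = 6 mm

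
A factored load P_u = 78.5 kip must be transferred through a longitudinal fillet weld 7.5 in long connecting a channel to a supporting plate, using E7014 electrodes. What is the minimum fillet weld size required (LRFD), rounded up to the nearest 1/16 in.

E70XX → F_EXX = 70 ksi.
Total weld length L = 7.5 in.
Required throat t_e = P_u / (φ × 0.6 F_EXX × L) = 78.5 / (0.75 × 0.6 × 70 × 7.5) = 0.3323 in.
Required leg w = t_e / 0.707 = 0.47 in → use 1/2 in.

w = 1/2 in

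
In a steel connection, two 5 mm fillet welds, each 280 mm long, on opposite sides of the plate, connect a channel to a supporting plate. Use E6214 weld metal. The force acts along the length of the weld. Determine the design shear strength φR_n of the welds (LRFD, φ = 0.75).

φR_n ≈ 552 kN

E62XX → F_EXX = 620 MPa.
Effective throat t_e = 0.707 × 5 = 3.535 mm.
Total length L = 560 mm; A_we = 3.535 × 560 = 1980 mm².
F_nw = 0.6 F_EXX = 0.6 × 620 = 372 MPa.
φR_n = 0.75 × 372 × 1980 × 10⁻³ = 552.3 kN.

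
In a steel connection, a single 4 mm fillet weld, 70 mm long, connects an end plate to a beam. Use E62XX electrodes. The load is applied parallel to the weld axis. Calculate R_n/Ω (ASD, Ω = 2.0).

E62XX → F_EXX = 620 MPa.
Effective throat t_e = 0.707 × 4 = 2.828 mm.
Total length L = 70 mm; A_we = 2.828 × 70 = 198 mm².
F_nw = 0.6 F_EXX = 0.6 × 620 = 372 MPa.
R_n = 372 × 198 × 10⁻³ = 73.64 kN; R_n/Ω = 73.64/2.0 = 36.82 kN.

R_n/Ω ≈ 36.8 kN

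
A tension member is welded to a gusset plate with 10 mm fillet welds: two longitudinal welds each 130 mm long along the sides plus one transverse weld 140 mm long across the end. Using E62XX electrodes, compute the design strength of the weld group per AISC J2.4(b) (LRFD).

φR_n ≈ 850 kN

E62XX → F_EXX = 620 MPa.
t_e = 0.707 × 10 = 7.07 mm.
R_nwl = 0.6 × 620 × 7.07 × 260 × 10⁻³ = 683.8 kN (longitudinal, 2 welds).
R_nwt = 0.6 × 620 × 7.07 × 140 × 10⁻³ = 368.2 kN (transverse, base value).
(i) R_nwl + R_nwt = 1052 kN; (ii) 0.85 R_nwl + 1.5 R_nwt = 1134 kN.
R_n = max = 1134 kN [governs: (ii)]; φR_n = 850.2 kN.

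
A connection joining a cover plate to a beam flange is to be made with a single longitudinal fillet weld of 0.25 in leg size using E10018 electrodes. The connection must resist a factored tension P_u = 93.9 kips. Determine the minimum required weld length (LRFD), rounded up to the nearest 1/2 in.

L = 12 in

E100XX → F_EXX = 100 ksi.
Throat t_e = 0.707 × 0.25 = 0.1767 in.
φr_n = 0.75 × 0.6 × 100 × 0.1767 = 7.954 kips/in.
L_req = P_u / φr_n = 93.9 / 7.954 = 11.81 in total.
Round up → use L = 12 in.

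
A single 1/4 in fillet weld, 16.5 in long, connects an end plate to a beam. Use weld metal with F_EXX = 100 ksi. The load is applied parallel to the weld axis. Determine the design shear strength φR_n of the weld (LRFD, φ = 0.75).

φR_n ≈ 131 kips

Effective throat t_e = 0.707 × 0.25 = 0.1767 in.
Total length L = 16.5 in; A_we = 0.1767 × 16.5 = 2.916 in².
F_nw = 0.6 F_EXX = 0.6 × 100 = 60 ksi.
φR_n = 0.75 × 60 × 2.916 = 131.2 kips.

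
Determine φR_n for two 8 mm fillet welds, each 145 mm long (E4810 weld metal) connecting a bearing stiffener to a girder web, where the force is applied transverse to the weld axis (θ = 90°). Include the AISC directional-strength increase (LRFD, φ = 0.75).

E48XX → F_EXX = 480 MPa.
t_e = 0.707 × 8 = 5.656 mm; A_we = 5.656 × 290 = 1640 mm².
Directional factor: 1.0 + 0.5 sin^1.5(90°) = 1.5.
F_nw = 0.6 × 480 × 1.5 = 432 MPa.
φR_n = 0.75 × 432 × 1640 × 10⁻³ = 531.4 kN.

φR_n ≈ 531 kN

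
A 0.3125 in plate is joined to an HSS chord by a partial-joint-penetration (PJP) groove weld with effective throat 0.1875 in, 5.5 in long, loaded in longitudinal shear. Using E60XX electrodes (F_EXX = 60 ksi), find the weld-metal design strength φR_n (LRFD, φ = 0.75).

φR_n ≈ 27.8 kip

Effective throat (given) t_e = 0.1875 in.
A_we = 0.1875 × 5.5 = 1.031 in².
F_nw = 0.6 F_EXX = 36 ksi.
φR_n = 0.75 × 36 × 1.031 = 27.84 kip.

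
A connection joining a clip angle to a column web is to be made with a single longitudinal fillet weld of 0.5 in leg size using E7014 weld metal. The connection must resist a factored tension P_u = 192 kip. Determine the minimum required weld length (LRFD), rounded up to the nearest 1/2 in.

E70XX → F_EXX = 70 ksi.
Throat t_e = 0.707 × 0.5 = 0.3535 in.
φr_n = 0.75 × 0.6 × 70 × 0.3535 = 11.14 kip/in.
L_req = P_u / φr_n = 192 / 11.14 = 17.24 in total.
Round up → use L = 17.5 in.

L = 17.5 in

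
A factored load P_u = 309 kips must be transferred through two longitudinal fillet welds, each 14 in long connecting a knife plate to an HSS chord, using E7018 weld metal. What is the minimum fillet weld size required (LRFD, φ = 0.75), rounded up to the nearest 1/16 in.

E70XX → F_EXX = 70 ksi.
Total weld length L = 28 in.
Required throat t_e = P_u / (φ × 0.6 F_EXX × L) = 309 / (0.75 × 0.6 × 70 × 28) = 0.3503 in.
Required leg w = t_e / 0.707 = 0.4955 in → use 1/2 in.

w = 1/2 in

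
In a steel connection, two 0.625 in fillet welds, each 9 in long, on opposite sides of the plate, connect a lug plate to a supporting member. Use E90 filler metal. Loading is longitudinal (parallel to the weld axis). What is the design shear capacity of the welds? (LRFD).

E90XX → F_EXX = 90 ksi.
Effective throat t_e = 0.707 × 0.625 = 0.4419 in.
Total length L = 18 in; A_we = 0.4419 × 18 = 7.954 in².
F_nw = 0.6 F_EXX = 0.6 × 90 = 54 ksi.
φR_n = 0.75 × 54 × 7.954 = 322.1 kips.

φR_n ≈ 322 kips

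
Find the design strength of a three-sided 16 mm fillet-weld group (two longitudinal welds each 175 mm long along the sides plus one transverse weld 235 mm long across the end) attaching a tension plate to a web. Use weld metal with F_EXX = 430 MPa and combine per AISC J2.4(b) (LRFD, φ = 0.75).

t_e = 0.707 × 16 = 11.31 mm.
R_nwl = 0.6 × 430 × 11.31 × 350 × 10⁻³ = 1021 kN (longitudinal, 2 welds).
R_nwt = 0.6 × 430 × 11.31 × 235 × 10⁻³ = 685.8 kN (transverse, base value).
(i) R_nwl + R_nwt = 1707 kN; (ii) 0.85 R_nwl + 1.5 R_nwt = 1897 kN.
R_n = max = 1897 kN [governs: (ii)]; φR_n = 1423 kN.

φR_n ≈ 1420 kN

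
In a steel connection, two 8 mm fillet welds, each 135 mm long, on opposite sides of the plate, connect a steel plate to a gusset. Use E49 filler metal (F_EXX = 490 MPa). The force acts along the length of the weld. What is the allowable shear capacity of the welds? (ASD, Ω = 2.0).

R_n/Ω ≈ 224 kN

Effective throat t_e = 0.707 × 8 = 5.656 mm.
Total length L = 270 mm; A_we = 5.656 × 270 = 1527 mm².
F_nw = 0.6 F_EXX = 0.6 × 490 = 294 MPa.
R_n = 294 × 1527 × 10⁻³ = 449 kN; R_n/Ω = 449/2.0 = 224.5 kN.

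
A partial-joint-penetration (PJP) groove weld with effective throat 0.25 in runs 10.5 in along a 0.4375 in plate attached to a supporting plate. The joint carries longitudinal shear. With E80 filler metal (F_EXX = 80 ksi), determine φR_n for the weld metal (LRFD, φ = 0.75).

φR_n ≈ 94.5 kip

Effective throat (given) t_e = 0.25 in.
A_we = 0.25 × 10.5 = 2.625 in².
F_nw = 0.6 F_EXX = 48 ksi.
φR_n = 0.75 × 48 × 2.625 = 94.5 kip.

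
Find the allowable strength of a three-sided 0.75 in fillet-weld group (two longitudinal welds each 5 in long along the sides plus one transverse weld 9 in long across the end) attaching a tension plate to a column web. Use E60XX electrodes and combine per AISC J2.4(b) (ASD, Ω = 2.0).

E60XX → F_EXX = 60 ksi.
t_e = 0.707 × 0.75 = 0.5302 in.
R_nwl = 0.6 × 60 × 0.5302 × 10 = 190.9 kips (longitudinal, 2 welds).
R_nwt = 0.6 × 60 × 0.5302 × 9 = 171.8 kips (transverse, base value).
(i) R_nwl + R_nwt = 362.7 kips; (ii) 0.85 R_nwl + 1.5 R_nwt = 420 kips.
R_n = max = 420 kips [governs: (ii)]; R_n/Ω = 210 kips.

R_n/Ω ≈ 210 kips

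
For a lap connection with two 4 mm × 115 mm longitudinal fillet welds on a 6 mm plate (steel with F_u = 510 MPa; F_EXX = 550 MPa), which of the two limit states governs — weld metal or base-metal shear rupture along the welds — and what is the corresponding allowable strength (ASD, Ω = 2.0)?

t_e = 0.707 × 4 = 2.828 mm; L = 230 mm.
Weld metal: R_n/Ω = (1/2.0) × 0.6 × 550 × 2.828 × 230 × 10⁻³ = 107.3 kN.
Base metal (shear rupture): R_n/Ω = (1/2.0) × 0.6 × 510 × 6 × 230 × 10⁻³ = 211.1 kN.
Governing: weld metal.

R_n/Ω ≈ 107 kN (weld metal governs)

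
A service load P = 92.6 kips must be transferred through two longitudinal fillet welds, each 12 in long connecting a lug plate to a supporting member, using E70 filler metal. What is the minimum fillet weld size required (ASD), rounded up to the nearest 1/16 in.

w = 5/16 in

E70XX → F_EXX = 70 ksi.
Total weld length L = 24 in.
Required throat t_e = P × Ω / (0.6 F_EXX × L) = 92.6 × 2.0 / (0.6 × 70 × 24) = 0.1837 in.
Required leg w = t_e / 0.707 = 0.2599 in → use 5/16 in.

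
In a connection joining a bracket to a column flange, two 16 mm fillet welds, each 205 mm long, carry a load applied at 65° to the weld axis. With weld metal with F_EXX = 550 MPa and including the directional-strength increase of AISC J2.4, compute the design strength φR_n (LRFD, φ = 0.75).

φR_n ≈ 1640 kN

t_e = 0.707 × 16 = 11.31 mm; A_we = 11.31 × 410 = 4638 mm².
Directional factor: 1.0 + 0.5 sin^1.5(65°) = 1.431.
F_nw = 0.6 × 550 × 1.431 = 472.4 MPa.
φR_n = 0.75 × 472.4 × 4638 × 10⁻³ = 1643 kN.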